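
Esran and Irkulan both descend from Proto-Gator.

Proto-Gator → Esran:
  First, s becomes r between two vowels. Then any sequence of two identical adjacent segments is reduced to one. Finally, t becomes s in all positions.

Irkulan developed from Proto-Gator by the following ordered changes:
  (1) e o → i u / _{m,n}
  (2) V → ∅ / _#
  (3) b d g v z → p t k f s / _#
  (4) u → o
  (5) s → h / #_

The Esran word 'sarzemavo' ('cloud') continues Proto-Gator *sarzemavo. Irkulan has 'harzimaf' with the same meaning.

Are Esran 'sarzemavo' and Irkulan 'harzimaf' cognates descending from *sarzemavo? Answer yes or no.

Derive the expected Irkulan reflex of *sarzemavo:
Irkulan: *sarzemavo
  sarzemavo → sarzimavo   [pre-nasal raising]
  sarzimavo → sarzimav   [apocope]
  sarzimav → sarzimaf   [final devoicing]
  sarzimaf (rule 4 does not apply)
  sarzimaf → harzimaf   [debuccalisation]
  giving Irkulan harzimaf.
Irkulan 'harzimaf' matches the regular reflex exactly, so the pair is cognate.

yes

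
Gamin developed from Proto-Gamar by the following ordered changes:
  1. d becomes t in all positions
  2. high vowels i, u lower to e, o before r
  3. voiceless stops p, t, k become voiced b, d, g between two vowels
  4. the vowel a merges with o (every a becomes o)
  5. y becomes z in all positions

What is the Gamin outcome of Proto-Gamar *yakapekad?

Gamin: *yakapekad > yakapekat > yagabegat > yogobegot > zogobegot  (by unconditioned shift, intervocalic voicing, vowel merger, unconditioned shift)

zogobegot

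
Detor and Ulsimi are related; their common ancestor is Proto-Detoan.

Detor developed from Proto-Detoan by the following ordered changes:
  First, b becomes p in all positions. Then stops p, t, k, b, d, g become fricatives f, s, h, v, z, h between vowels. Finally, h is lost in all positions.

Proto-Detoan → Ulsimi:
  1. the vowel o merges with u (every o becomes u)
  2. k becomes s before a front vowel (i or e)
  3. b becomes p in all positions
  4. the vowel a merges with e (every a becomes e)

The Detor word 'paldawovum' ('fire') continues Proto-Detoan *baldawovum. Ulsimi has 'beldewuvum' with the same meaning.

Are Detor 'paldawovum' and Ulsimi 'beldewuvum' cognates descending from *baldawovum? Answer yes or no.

Derive the expected Ulsimi reflex of *baldawovum:
Ulsimi: start from *baldawovum.
  rule 1 (vowel merger): baldawovum → baldawuvum
  rule 2: no change — baldawuvum
  rule 3 (unconditioned shift): baldawuvum → paldawuvum
  rule 4 (vowel merger): paldawuvum → peldewuvum
  ⇒ Ulsimi peldewuvum
The regular Ulsimi reflex would be 'peldewuvum', but the attested form is 'beldewuvum'. The correspondence is irregular, so they are not cognates (the Ulsimi form has a different source).

no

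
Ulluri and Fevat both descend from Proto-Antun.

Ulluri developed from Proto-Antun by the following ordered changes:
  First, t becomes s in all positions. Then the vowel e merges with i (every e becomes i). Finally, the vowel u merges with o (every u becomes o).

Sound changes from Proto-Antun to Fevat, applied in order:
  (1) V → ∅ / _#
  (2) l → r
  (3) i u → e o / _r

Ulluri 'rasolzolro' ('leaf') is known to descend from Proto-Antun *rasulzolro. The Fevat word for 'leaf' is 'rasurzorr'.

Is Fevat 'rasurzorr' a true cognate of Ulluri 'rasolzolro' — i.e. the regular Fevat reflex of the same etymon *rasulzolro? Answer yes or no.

Derive the expected Fevat reflex of *rasulzolro:
Fevat: *rasulzolro > rasulzolr > rasurzorr > rasorzorr  (by apocope, unconditioned shift, pre-rhotic lowering)
The regular Fevat reflex would be 'rasorzorr', but the attested form is 'rasurzorr'. The correspondence is irregular, so they are not cognates (the Fevat form has a different source).

no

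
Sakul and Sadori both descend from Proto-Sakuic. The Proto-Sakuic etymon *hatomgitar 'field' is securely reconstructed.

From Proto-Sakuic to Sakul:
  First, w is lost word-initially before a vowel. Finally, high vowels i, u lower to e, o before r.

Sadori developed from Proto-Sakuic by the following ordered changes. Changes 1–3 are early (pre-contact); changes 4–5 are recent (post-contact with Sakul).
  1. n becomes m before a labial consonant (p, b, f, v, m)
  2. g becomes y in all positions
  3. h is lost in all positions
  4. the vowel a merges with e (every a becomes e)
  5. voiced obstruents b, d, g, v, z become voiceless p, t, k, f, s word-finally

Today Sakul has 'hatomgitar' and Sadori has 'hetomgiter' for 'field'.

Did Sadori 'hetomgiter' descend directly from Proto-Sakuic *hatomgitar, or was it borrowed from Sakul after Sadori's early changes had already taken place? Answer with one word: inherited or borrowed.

borrowed

If inherited, *hatomgitar would pass through all of Sadori's changes:
Sadori: *hatomgitar
  hatomgitar (rule 1 does not apply)
  hatomgitar → hatomyitar   [unconditioned shift]
  hatomyitar → atomyitar   [h-loss]
  atomyitar → etomyiter   [vowel merger]
  etomyiter (rule 5 does not apply)
  giving Sadori etomyiter.
If borrowed from Sakul 'hatomgitar' after the early changes, it would undergo only the recent ones:
  rule 4 (vowel merger): hatomgitar → hetomgiter
  rule 5 (final devoicing): no change (hetomgiter)
  ⇒ as a loan: hetomgiter
Sadori 'hetomgiter' matches the loan outcome 'hetomgiter', not the inherited 'etomyiter' — it skipped the early Sadori changes, so it was borrowed from Sakul.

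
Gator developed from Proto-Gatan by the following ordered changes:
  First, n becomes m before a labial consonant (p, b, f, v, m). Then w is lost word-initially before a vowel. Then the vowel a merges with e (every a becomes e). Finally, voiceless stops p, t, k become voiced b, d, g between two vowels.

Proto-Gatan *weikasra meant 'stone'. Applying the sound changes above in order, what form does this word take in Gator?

eigesre

Gator: start from *weikasra.
  rule 1: no change — weikasra
  rule 2 (glide loss): weikasra → eikasra
  rule 3 (vowel merger): eikasra → eikesre
  rule 4 (intervocalic voicing): eikesre → eigesre
  ⇒ Gator eigesre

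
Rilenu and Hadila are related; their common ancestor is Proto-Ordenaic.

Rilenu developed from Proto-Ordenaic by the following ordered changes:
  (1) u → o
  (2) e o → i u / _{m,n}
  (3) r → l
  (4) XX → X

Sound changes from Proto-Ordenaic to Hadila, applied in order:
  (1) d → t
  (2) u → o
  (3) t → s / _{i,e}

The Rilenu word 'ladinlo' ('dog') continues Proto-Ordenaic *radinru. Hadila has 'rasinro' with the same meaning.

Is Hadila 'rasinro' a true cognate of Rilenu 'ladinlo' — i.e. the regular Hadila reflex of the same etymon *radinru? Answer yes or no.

Derive the expected Hadila reflex of *radinru:
Hadila: *radinru
  radinru → ratinru   [unconditioned shift]
  ratinru → ratinro   [vowel merger]
  ratinro → rasinro   [palatalisation]
  giving Hadila rasinro.
Hadila 'rasinro' matches the regular reflex exactly, so the pair is cognate.

yes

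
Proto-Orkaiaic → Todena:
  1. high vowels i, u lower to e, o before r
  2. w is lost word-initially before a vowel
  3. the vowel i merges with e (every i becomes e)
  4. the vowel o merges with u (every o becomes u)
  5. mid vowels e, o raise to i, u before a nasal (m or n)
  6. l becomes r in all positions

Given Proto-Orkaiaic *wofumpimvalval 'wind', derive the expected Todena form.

ufumpimvarvar

Todena: *wofumpimvalval > ofumpimvalval > ofumpemvalval > ufumpemvalval > ufumpimvalval > ufumpimvarvar  (by glide loss, vowel merger, vowel merger, pre-nasal raising, unconditioned shift)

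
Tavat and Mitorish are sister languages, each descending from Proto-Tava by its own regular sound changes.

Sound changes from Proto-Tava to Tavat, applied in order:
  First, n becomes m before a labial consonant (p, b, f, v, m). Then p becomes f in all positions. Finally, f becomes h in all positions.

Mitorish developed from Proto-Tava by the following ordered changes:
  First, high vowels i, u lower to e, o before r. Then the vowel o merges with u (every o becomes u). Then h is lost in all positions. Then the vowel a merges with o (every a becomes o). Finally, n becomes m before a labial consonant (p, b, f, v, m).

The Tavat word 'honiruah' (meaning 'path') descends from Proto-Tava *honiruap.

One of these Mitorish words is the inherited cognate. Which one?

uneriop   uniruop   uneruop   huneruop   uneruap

Mitorish: *honiruap > honeruap > huneruap > uneruap > uneruop  (by pre-rhotic lowering, vowel merger, h-loss, vowel merger)

uneruop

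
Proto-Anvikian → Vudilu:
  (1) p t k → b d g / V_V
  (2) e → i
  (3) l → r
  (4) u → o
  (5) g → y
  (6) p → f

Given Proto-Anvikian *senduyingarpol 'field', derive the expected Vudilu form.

sindoyinyarfor

Vudilu: *senduyingarpol > sinduyingarpol > sinduyingarpor > sindoyingarpor > sindoyinyarpor > sindoyinyarfor  (by vowel merger, unconditioned shift, vowel merger, unconditioned shift, unconditioned shift)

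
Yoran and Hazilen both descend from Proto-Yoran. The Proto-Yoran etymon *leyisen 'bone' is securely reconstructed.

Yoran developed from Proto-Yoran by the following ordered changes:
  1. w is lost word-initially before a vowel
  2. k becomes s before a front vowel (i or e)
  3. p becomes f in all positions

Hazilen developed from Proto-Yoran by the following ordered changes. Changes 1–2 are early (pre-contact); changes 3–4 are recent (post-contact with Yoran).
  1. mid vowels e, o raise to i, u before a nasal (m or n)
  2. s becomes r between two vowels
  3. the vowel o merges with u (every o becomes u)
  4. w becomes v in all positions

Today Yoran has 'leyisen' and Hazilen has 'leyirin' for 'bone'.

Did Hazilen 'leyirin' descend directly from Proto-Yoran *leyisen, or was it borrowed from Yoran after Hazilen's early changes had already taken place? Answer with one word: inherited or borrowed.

If inherited, *leyisen would pass through all of Hazilen's changes:
Hazilen: *leyisen > leyisin > leyirin  (by pre-nasal raising, rhotacism)
If borrowed from Yoran 'leyisen' after the early changes, it would undergo only the recent ones:
  rule 3 (vowel merger): no change (leyisen)
  rule 4 (unconditioned shift): no change (leyisen)
  ⇒ as a loan: leyisen
Hazilen 'leyirin' matches the inherited outcome exactly, so it is an inherited cognate, not a loan.

inherited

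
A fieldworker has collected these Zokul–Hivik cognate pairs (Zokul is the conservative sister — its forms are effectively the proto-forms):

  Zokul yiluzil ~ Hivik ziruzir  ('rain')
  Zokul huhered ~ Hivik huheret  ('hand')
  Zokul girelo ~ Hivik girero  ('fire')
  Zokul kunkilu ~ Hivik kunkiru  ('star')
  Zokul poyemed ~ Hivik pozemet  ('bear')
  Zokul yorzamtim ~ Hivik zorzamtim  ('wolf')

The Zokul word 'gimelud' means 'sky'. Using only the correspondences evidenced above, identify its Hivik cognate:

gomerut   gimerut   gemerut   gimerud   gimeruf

yiluzil ~ ziruzir, kunkilu ~ kunkiru — Zokul l corresponds to Hivik r between vowels (before a back vowel).
huhered ~ huheret, poyemed ~ pozemet — Zokul d corresponds to Hivik t word-finally.
Applying these to Zokul 'gimelud':
  gimelud → gimerud   (l→r between vowels (before a back vowel))
  gimerud → gimerut   (d→t word-finally)
So the Hivik cognate is 'gimerut'.

gimerut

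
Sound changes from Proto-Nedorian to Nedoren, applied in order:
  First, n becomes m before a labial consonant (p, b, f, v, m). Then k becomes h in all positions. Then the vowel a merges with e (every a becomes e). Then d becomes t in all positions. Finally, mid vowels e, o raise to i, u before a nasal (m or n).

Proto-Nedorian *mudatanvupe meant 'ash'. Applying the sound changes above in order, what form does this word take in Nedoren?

mutetimvupe

Nedoren: *mudatanvupe > mudatamvupe > mudetemvupe > mutetemvupe > mutetimvupe  (by nasal place assimilation, vowel merger, unconditioned shift, pre-nasal raising)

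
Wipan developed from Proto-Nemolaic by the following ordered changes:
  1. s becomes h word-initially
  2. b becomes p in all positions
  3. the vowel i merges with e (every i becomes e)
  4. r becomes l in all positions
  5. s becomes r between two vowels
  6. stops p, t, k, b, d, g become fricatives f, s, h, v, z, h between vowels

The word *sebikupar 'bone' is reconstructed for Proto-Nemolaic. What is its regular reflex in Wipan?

Wipan: start from *sebikupar.
  rule 1 (debuccalisation): sebikupar → hebikupar
  rule 2 (unconditioned shift): hebikupar → hepikupar
  rule 3 (vowel merger): hepikupar → hepekupar
  rule 4 (unconditioned shift): hepekupar → hepekupal
  rule 5: no change — hepekupal
  rule 6 (intervocalic lenition): hepekupal → hefehufal
  ⇒ Wipan hefehufal

hefehufal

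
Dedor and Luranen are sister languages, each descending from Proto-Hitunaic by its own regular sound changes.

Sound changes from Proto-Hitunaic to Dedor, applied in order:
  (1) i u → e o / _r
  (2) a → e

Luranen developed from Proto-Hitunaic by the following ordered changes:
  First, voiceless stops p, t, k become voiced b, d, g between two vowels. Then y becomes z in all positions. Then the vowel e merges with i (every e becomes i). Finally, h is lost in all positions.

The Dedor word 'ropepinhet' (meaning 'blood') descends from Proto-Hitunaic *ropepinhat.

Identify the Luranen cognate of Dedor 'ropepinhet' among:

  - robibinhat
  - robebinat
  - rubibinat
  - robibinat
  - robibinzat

Luranen: start from *ropepinhat.
  rule 1 (intervocalic voicing): ropepinhat → robebinhat
  rule 2: no change — robebinhat
  rule 3 (vowel merger): robebinhat → robibinhat
  rule 4 (h-loss): robibinhat → robibinat
  ⇒ Luranen robibinat

robibinat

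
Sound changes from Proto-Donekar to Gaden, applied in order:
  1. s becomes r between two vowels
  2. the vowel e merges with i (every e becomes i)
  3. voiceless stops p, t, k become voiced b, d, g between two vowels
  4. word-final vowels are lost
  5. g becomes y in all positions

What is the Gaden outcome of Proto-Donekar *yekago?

Gaden: *yekago
  yekago (rule 1 does not apply)
  yekago → yikago   [vowel merger]
  yikago → yigago   [intervocalic voicing]
  yigago → yigag   [apocope]
  yigag → yiyay   [unconditioned shift]
  giving Gaden yiyay.

yiyay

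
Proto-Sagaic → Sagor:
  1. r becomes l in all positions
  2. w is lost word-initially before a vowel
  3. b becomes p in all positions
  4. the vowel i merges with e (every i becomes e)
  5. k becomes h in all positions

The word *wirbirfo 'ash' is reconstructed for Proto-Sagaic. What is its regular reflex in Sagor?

Sagor: *wirbirfo
  wirbirfo → wilbilfo   [unconditioned shift]
  wilbilfo → ilbilfo   [glide loss]
  ilbilfo → ilpilfo   [unconditioned shift]
  ilpilfo → elpelfo   [vowel merger]
  elpelfo (rule 5 does not apply)
  giving Sagor elpelfo.

elpelfo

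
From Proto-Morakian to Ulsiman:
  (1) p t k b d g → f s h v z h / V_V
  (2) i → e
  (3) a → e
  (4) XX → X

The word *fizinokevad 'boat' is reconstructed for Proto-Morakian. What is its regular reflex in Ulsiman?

Ulsiman: start from *fizinokevad.
  rule 1 (intervocalic lenition): fizinokevad → fizinohevad
  rule 2 (vowel merger): fizinohevad → fezenohevad
  rule 3 (vowel merger): fezenohevad → fezenoheved
  rule 4: no change — fezenoheved
  ⇒ Ulsiman fezenoheved

fezenoheved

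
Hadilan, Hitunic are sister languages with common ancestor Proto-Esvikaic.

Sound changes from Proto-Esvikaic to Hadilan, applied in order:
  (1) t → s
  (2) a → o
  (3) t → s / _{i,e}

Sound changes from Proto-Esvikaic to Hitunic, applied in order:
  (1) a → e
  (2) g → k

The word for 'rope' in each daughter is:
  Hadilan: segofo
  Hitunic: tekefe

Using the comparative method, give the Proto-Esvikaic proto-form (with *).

Position 3: Hadilan has g, Hitunic has k. Hadilan preserves g here (none of its changes turn any other segment into g), so the proto-segment is *g.
Position 1: Hadilan has s, Hitunic has t. Hitunic preserves t here (none of its changes turn any other segment into t), so the proto-segment is *t.
Position 6: Hadilan has o, Hitunic has e. Taking the neighbouring segments as reconstructed: Hadilan o could go back to *a or *o; Hitunic e could go back to *a or *e — the one source consistent with every daughter is *a.
This points to *tegafa. Verify forward in each daughter:
Hadilan: *tegafa > segafa > segofo  (by unconditioned shift, vowel merger)
Hitunic: start from *tegafa.
  rule 1 (vowel merger): tegafa → tegefe
  rule 2 (unconditioned shift): tegefe → tekefe
  ⇒ Hitunic tekefe
*tegafa is the unique common source.

*tegafa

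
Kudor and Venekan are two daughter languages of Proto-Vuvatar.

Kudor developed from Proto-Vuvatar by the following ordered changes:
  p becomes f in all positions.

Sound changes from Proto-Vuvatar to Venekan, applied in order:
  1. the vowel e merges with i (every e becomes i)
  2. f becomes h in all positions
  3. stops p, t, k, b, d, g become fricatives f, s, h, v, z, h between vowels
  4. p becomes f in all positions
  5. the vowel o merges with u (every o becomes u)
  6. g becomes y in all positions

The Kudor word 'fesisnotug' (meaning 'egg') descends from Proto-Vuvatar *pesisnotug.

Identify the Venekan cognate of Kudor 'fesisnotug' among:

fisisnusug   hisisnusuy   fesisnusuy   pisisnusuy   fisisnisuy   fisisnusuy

fisisnusuy

Venekan: *pesisnotug > pisisnotug > pisisnosug > fisisnosug > fisisnusug > fisisnusuy  (by vowel merger, intervocalic lenition, unconditioned shift, vowel merger, unconditioned shift)
Only 'fisisnusuy' matches the regular Venekan development of *pesisnotug.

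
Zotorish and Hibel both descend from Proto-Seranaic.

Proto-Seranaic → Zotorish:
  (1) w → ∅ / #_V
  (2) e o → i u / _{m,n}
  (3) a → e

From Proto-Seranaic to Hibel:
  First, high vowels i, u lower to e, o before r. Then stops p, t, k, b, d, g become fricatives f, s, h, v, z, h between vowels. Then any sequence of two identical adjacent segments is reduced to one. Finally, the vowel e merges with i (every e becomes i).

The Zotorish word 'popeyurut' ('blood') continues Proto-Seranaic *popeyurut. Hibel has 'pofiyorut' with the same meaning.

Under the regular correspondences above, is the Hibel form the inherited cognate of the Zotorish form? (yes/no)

yes

Derive the expected Hibel reflex of *popeyurut:
Hibel: *popeyurut
  popeyurut → popeyorut   [pre-rhotic lowering]
  popeyorut → pofeyorut   [intervocalic lenition]
  pofeyorut (rule 3 does not apply)
  pofeyorut → pofiyorut   [vowel merger]
  giving Hibel pofiyorut.
Hibel 'pofiyorut' matches the regular reflex exactly, so the pair is cognate.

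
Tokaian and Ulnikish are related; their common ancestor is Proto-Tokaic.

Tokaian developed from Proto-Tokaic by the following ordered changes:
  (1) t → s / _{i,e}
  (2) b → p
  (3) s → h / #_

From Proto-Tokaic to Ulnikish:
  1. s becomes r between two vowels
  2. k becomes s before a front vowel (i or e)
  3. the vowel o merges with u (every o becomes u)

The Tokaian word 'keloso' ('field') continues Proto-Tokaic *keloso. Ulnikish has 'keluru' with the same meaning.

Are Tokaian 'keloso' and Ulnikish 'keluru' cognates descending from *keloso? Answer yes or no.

Derive the expected Ulnikish reflex of *keloso:
Ulnikish: start from *keloso.
  rule 1 (rhotacism): keloso → keloro
  rule 2 (palatalisation): keloro → seloro
  rule 3 (vowel merger): seloro → seluru
  ⇒ Ulnikish seluru
The regular Ulnikish reflex would be 'seluru', but the attested form is 'keluru'. The correspondence is irregular, so they are not cognates (the Ulnikish form has a different source).

no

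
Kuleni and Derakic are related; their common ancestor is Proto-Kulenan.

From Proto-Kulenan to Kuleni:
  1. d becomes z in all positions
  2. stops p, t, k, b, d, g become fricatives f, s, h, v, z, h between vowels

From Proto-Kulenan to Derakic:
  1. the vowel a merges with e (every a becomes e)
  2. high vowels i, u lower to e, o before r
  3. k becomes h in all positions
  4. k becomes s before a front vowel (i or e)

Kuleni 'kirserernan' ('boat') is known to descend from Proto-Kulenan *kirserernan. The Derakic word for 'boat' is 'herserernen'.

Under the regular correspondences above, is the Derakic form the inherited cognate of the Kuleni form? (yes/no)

yes

Derive the expected Derakic reflex of *kirserernan:
Derakic: *kirserernan
  kirserernan → kirserernen   [vowel merger]
  kirserernen → kerserernen   [pre-rhotic lowering]
  kerserernen → herserernen   [unconditioned shift]
  herserernen (rule 4 does not apply)
  giving Derakic herserernen.
Derakic 'herserernen' matches the regular reflex exactly, so the pair is cognate.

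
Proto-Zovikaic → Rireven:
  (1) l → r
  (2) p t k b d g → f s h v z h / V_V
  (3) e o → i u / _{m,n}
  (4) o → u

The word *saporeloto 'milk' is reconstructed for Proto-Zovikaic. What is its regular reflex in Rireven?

safurerusu

Rireven: *saporeloto > saporeroto > saforeroso > safurerusu  (by unconditioned shift, intervocalic lenition, vowel merger)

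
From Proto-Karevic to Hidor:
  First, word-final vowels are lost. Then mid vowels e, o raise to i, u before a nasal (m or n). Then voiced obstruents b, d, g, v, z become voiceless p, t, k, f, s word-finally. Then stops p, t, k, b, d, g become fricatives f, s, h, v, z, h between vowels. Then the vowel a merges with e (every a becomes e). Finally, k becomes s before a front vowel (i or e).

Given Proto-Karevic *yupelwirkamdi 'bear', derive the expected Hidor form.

yufelwirsemt

Hidor: start from *yupelwirkamdi.
  rule 1 (apocope): yupelwirkamdi → yupelwirkamd
  rule 2: no change — yupelwirkamd
  rule 3 (final devoicing): yupelwirkamd → yupelwirkamt
  rule 4 (intervocalic lenition): yupelwirkamt → yufelwirkamt
  rule 5 (vowel merger): yufelwirkamt → yufelwirkemt
  rule 6 (palatalisation): yufelwirkemt → yufelwirsemt
  ⇒ Hidor yufelwirsemt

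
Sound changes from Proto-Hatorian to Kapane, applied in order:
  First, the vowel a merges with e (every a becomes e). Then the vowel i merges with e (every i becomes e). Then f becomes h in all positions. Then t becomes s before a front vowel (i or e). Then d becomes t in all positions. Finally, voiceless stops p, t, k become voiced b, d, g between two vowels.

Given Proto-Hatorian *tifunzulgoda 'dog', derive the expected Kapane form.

Kapane: start from *tifunzulgoda.
  rule 1 (vowel merger): tifunzulgoda → tifunzulgode
  rule 2 (vowel merger): tifunzulgode → tefunzulgode
  rule 3 (unconditioned shift): tefunzulgode → tehunzulgode
  rule 4 (palatalisation): tehunzulgode → sehunzulgode
  rule 5 (unconditioned shift): sehunzulgode → sehunzulgote
  rule 6 (intervocalic voicing): sehunzulgote → sehunzulgode
  ⇒ Kapane sehunzulgode

sehunzulgode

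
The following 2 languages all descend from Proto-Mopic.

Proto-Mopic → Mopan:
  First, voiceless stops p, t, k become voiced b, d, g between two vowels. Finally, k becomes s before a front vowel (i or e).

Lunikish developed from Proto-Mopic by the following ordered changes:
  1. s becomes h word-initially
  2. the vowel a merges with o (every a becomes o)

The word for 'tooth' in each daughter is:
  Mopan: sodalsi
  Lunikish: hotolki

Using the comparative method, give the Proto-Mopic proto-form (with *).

Position 4: Mopan has a, Lunikish has o. Mopan preserves a here (none of its changes turn any other segment into a), so the proto-segment is *a.
Position 3: Mopan has d, Lunikish has t. Lunikish preserves t here (none of its changes turn any other segment into t), so the proto-segment is *t.
Position 1: Mopan has s, Lunikish has h. Taking the neighbouring segments as reconstructed: Mopan s can only go back to *s; Lunikish h could go back to *s or *h — the one source consistent with every daughter is *s.
Continuing position by position gives *sotalki; check it forward:
Mopan: start from *sotalki.
  rule 1 (intervocalic voicing): sotalki → sodalki
  rule 2 (palatalisation): sodalki → sodalsi
  ⇒ Mopan sodalsi
Lunikish: *sotalki > hotalki > hotolki  (by debuccalisation, vowel merger)
*sotalki is the unique common source.

*sotalki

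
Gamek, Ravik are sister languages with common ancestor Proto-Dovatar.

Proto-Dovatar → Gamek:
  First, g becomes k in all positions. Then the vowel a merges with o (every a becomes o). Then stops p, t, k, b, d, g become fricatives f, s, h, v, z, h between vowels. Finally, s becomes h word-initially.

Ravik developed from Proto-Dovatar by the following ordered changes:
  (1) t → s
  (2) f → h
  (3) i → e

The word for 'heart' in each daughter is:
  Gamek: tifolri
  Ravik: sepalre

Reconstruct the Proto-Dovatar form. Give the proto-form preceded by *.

*tipalri

Position 7: Gamek has i, Ravik has e. Gamek preserves i here (none of its changes turn any other segment into i), so the proto-segment is *i.
Position 2: Gamek has i, Ravik has e. Gamek preserves i here (none of its changes turn any other segment into i), so the proto-segment is *i.
This points to *tipalri. Verify forward in each daughter:
Gamek: start from *tipalri.
  rule 1: no change — tipalri
  rule 2 (vowel merger): tipalri → tipolri
  rule 3 (intervocalic lenition): tipolri → tifolri
  rule 4: no change — tifolri
  ⇒ Gamek tifolri
Ravik: *tipalri
  tipalri → sipalri   [unconditioned shift]
  sipalri (rule 2 does not apply)
  sipalri → sepalre   [vowel merger]
  giving Ravik sepalre.
Only *tipalri yields all of Gamek tifolri, Ravik sepalre.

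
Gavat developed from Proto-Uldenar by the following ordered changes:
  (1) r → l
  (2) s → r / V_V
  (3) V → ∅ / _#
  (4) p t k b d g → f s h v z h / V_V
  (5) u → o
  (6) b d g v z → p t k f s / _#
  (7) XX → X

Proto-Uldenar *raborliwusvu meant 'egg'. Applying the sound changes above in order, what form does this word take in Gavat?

lavoliwosf

Gavat: start from *raborliwusvu.
  rule 1 (unconditioned shift): raborliwusvu → labolliwusvu
  rule 2: no change — labolliwusvu
  rule 3 (apocope): labolliwusvu → labolliwusv
  rule 4 (intervocalic lenition): labolliwusv → lavolliwusv
  rule 5 (vowel merger): lavolliwusv → lavolliwosv
  rule 6 (final devoicing): lavolliwosv → lavolliwosf
  rule 7 (degemination): lavolliwosf → lavoliwosf
  ⇒ Gavat lavoliwosf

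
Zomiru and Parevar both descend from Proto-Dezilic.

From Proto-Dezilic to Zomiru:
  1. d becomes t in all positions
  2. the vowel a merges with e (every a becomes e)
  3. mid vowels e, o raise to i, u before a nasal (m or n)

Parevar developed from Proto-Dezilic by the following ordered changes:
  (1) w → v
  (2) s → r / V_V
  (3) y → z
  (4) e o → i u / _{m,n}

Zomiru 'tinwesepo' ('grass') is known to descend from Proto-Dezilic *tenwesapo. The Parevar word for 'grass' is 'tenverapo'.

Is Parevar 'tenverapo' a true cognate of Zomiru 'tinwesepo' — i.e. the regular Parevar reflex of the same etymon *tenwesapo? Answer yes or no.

no

Derive the expected Parevar reflex of *tenwesapo:
Parevar: start from *tenwesapo.
  rule 1 (unconditioned shift): tenwesapo → tenvesapo
  rule 2 (rhotacism): tenvesapo → tenverapo
  rule 3: no change — tenverapo
  rule 4 (pre-nasal raising): tenverapo → tinverapo
  ⇒ Parevar tinverapo
The regular Parevar reflex would be 'tinverapo', but the attested form is 'tenverapo'. The correspondence is irregular, so they are not cognates (the Parevar form has a different source).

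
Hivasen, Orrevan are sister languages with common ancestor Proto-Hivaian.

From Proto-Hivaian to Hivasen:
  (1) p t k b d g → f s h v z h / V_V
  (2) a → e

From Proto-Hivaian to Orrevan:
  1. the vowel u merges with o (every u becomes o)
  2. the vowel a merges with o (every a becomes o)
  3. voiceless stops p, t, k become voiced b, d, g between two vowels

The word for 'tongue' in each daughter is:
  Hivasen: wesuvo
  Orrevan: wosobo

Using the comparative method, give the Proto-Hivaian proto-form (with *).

Position 2: Hivasen has e, Orrevan has o. Taking the neighbouring segments as reconstructed: Hivasen e could go back to *a or *e; Orrevan o could go back to *a or *o or *u — the one source consistent with every daughter is *a.
Position 4: Hivasen has u, Orrevan has o. Hivasen preserves u here (none of its changes turn any other segment into u), so the proto-segment is *u.
Position 5: Hivasen has v, Orrevan has b. Taking the neighbouring segments as reconstructed: Hivasen v could go back to *b or *v; Orrevan b could go back to *p or *b — the one source consistent with every daughter is *b.
Verify the candidate proto-form against each daughter:
Hivasen: *wasubo
  wasubo → wasuvo   [intervocalic lenition]
  wasuvo → wesuvo   [vowel merger]
  giving Hivasen wesuvo.
Orrevan: *wasubo > wasobo > wosobo  (by vowel merger, vowel merger)
*wasubo is the unique common source.

*wasubo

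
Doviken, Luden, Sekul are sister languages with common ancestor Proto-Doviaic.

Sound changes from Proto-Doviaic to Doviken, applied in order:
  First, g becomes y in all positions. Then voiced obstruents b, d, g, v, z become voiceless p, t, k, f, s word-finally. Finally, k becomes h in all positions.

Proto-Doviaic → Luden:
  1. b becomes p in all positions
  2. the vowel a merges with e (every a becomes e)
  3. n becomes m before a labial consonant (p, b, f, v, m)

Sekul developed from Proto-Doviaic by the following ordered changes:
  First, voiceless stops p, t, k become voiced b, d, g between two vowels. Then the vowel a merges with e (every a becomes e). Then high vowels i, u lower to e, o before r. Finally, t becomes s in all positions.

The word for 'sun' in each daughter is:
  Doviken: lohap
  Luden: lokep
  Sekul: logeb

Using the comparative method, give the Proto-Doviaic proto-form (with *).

Position 3: Doviken has h, Luden has k, Sekul has g. Luden preserves k here (none of its changes turn any other segment into k), so the proto-segment is *k.
Position 5: Doviken has p, Luden has p, Sekul has b. Taking the neighbouring segments as reconstructed: Doviken p could go back to *p or *b; Luden p could go back to *p or *b; Sekul b can only go back to *b — the one source consistent with every daughter is *b.
This points to *lokab. Verify forward in each daughter:
Doviken: start from *lokab.
  rule 1: no change — lokab
  rule 2 (final devoicing): lokab → lokap
  rule 3 (unconditioned shift): lokap → lohap
  ⇒ Doviken lohap
Luden: *lokab
  lokab → lokap   [unconditioned shift]
  lokap → lokep   [vowel merger]
  lokep (rule 3 does not apply)
  giving Luden lokep.
Sekul: *lokab
  lokab → logab   [intervocalic voicing]
  logab → logeb   [vowel merger]
  logeb (rule 3 does not apply)
  logeb (rule 4 does not apply)
  giving Sekul logeb.
No other proto-form is consistent with every reflex, so the reconstruction is *lokab.

*lokab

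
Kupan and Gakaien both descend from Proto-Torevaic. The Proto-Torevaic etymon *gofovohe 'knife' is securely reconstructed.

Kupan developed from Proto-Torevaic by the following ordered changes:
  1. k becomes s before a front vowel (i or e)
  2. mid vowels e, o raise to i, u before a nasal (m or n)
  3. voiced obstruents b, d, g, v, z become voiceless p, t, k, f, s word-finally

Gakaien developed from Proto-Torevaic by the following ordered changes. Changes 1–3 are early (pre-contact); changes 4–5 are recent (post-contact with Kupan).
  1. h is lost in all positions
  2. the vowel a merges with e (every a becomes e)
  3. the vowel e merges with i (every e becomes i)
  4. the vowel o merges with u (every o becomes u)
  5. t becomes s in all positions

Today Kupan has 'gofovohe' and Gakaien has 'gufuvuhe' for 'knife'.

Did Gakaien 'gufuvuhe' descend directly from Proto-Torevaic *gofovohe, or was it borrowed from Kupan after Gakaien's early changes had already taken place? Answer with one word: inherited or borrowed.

If inherited, *gofovohe would pass through all of Gakaien's changes:
Gakaien: *gofovohe > gofovoe > gofovoi > gufuvui  (by h-loss, vowel merger, vowel merger)
If borrowed from Kupan 'gofovohe' after the early changes, it would undergo only the recent ones:
  rule 4 (vowel merger): gofovohe → gufuvuhe
  rule 5 (unconditioned shift): no change (gufuvuhe)
  ⇒ as a loan: gufuvuhe
Gakaien 'gufuvuhe' matches the loan outcome 'gufuvuhe', not the inherited 'gufuvui' — it skipped the early Gakaien changes, so it was borrowed from Kupan.

borrowed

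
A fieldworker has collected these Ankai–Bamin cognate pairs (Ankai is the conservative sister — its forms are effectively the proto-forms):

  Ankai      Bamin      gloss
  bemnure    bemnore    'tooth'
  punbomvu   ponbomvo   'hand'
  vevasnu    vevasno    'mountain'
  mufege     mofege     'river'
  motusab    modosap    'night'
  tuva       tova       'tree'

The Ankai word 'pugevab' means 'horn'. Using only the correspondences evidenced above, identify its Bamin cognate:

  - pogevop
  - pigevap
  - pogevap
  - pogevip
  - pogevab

motusab ~ modosap — Ankai u corresponds to Bamin o after a consonant, before a consonant other than r, m, n, p, b, f, v.
motusab ~ modosap — Ankai b corresponds to Bamin p word-finally.
Applying these to Ankai 'pugevab':
  pugevab → pogevab   (u→o after a consonant, before a consonant other than r, m, n, p, b, f, v)
  pogevab → pogevap   (b→p word-finally)
So the Bamin cognate is 'pogevap'.

pogevap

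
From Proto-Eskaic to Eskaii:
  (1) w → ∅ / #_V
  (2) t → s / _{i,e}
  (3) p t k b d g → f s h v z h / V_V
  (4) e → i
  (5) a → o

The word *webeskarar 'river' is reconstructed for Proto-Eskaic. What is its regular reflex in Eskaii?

Eskaii: *webeskarar > ebeskarar > eveskarar > iviskarar > iviskoror  (by glide loss, intervocalic lenition, vowel merger, vowel merger)

iviskoror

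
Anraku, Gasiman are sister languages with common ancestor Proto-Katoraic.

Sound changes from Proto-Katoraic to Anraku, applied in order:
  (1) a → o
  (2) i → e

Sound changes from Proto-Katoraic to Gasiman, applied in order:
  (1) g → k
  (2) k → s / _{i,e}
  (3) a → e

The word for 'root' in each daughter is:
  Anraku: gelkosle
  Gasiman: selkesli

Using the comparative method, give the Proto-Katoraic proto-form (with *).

*gelkasli

Position 8: Anraku has e, Gasiman has i. Gasiman preserves i here (none of its changes turn any other segment into i), so the proto-segment is *i.
Position 5: Anraku has o, Gasiman has e. Taking the neighbouring segments as reconstructed: Anraku o could go back to *a or *o; Gasiman e can only go back to *a — the one source consistent with every daughter is *a.
This points to *gelkasli. Verify forward in each daughter:
Anraku: start from *gelkasli.
  rule 1 (vowel merger): gelkasli → gelkosli
  rule 2 (vowel merger): gelkosli → gelkosle
  ⇒ Anraku gelkosle
Gasiman: start from *gelkasli.
  rule 1 (unconditioned shift): gelkasli → kelkasli
  rule 2 (palatalisation): kelkasli → selkasli
  rule 3 (vowel merger): selkasli → selkesli
  ⇒ Gasiman selkesli
No other proto-form is consistent with every reflex, so the reconstruction is *gelkasli.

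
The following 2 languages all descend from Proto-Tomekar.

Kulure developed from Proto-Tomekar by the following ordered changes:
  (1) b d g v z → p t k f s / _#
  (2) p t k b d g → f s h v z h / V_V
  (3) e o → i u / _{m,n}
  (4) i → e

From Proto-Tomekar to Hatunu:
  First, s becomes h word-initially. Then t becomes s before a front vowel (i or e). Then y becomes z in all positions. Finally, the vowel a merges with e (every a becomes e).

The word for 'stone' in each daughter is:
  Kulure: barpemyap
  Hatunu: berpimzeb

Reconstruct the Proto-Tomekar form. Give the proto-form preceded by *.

*barpimyab

Position 8: Kulure has a, Hatunu has e. Kulure preserves a here (none of its changes turn any other segment into a), so the proto-segment is *a.
Position 9: Kulure has p, Hatunu has b. Hatunu preserves b here (none of its changes turn any other segment into b), so the proto-segment is *b.
Verify the candidate proto-form against each daughter:
Kulure: start from *barpimyab.
  rule 1 (final devoicing): barpimyab → barpimyap
  rule 2: no change — barpimyap
  rule 3: no change — barpimyap
  rule 4 (vowel merger): barpimyap → barpemyap
  ⇒ Kulure barpemyap
Hatunu: *barpimyab
  barpimyab (rule 1 does not apply)
  barpimyab (rule 2 does not apply)
  barpimyab → barpimzab   [unconditioned shift]
  barpimzab → berpimzeb   [vowel merger]
  giving Hatunu berpimzeb.
No other proto-form is consistent with every reflex, so the reconstruction is *barpimyab.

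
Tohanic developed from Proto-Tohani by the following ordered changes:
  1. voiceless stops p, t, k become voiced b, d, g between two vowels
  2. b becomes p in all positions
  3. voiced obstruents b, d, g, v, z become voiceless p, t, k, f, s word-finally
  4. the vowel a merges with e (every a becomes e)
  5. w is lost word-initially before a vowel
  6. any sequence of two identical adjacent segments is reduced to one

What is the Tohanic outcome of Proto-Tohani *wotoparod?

Tohanic: *wotoparod > wodobarod > wodoparod > wodoparot > wodoperot > odoperot  (by intervocalic voicing, unconditioned shift, final devoicing, vowel merger, glide loss)

odoperot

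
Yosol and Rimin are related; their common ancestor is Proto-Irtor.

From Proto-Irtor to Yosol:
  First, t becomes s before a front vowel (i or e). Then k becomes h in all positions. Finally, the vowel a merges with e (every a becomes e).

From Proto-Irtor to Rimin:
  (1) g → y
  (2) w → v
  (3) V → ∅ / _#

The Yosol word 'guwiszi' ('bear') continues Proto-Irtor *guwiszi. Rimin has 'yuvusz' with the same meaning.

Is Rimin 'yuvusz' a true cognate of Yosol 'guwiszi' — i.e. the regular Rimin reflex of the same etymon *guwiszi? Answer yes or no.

no

Derive the expected Rimin reflex of *guwiszi:
Rimin: *guwiszi
  guwiszi → yuwiszi   [unconditioned shift]
  yuwiszi → yuviszi   [unconditioned shift]
  yuviszi → yuvisz   [apocope]
  giving Rimin yuvisz.
The regular Rimin reflex would be 'yuvisz', but the attested form is 'yuvusz'. The correspondence is irregular, so they are not cognates (the Rimin form has a different source).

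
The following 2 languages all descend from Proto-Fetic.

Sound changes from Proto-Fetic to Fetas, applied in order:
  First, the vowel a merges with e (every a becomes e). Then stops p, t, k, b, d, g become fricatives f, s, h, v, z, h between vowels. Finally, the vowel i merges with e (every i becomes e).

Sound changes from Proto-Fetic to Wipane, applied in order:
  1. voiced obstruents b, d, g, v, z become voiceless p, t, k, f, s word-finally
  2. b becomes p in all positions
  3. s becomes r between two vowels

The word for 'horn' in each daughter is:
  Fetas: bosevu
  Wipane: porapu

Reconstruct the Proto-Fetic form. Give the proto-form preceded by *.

*bosabu

Position 5: Fetas has v, Wipane has p. Taking the neighbouring segments as reconstructed: Fetas v could go back to *b or *v; Wipane p could go back to *p or *b — the one source consistent with every daughter is *b.
Position 1: Fetas has b, Wipane has p. Fetas preserves b here (none of its changes turn any other segment into b), so the proto-segment is *b.
Position 3: Fetas has s, Wipane has r. Taking the neighbouring segments as reconstructed: Fetas s could go back to *t or *s; Wipane r could go back to *s or *r — the one source consistent with every daughter is *s.
Verify the candidate proto-form against each daughter:
Fetas: *bosabu > bosebu > bosevu  (by vowel merger, intervocalic lenition)
Wipane: *bosabu > posapu > porapu  (by unconditioned shift, rhotacism)
No other proto-form is consistent with every reflex, so the reconstruction is *bosabu.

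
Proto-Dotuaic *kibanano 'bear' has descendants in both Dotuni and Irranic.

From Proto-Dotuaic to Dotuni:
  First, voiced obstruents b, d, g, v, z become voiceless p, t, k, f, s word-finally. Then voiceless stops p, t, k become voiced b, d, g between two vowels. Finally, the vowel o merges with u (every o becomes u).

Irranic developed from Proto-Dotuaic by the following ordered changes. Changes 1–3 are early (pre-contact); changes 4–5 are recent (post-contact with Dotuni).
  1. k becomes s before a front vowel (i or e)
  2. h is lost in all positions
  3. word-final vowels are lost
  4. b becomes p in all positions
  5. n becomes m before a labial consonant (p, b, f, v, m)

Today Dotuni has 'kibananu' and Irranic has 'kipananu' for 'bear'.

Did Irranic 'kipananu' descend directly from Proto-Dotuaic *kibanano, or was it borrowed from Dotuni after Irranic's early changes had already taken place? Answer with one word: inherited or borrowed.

borrowed

If inherited, *kibanano would pass through all of Irranic's changes:
Irranic: *kibanano
  kibanano → sibanano   [palatalisation]
  sibanano (rule 2 does not apply)
  sibanano → sibanan   [apocope]
  sibanan → sipanan   [unconditioned shift]
  sipanan (rule 5 does not apply)
  giving Irranic sipanan.
If borrowed from Dotuni 'kibananu' after the early changes, it would undergo only the recent ones:
  rule 4 (unconditioned shift): kibananu → kipananu
  rule 5 (nasal place assimilation): no change (kipananu)
  ⇒ as a loan: kipananu
Irranic 'kipananu' matches the loan outcome 'kipananu', not the inherited 'sipanan' — it skipped the early Irranic changes, so it was borrowed from Dotuni.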